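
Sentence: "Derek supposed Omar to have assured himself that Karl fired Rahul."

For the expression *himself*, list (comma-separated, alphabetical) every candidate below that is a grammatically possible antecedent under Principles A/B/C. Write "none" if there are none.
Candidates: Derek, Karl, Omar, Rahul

*himself* is a reflexive; Principle A requires it to be bound within its binding domain — the clause headed by 'assured'.
— Derek: subject of the matrix clause; c-commands the reflexive but lies outside its binding domain — cannot bind it (Principle A).
— Karl: subject of the clause headed by 'fired'; does not c-command the reflexive — cannot bind it (Principle A).
— Omar: subject of the clause headed by 'assured'; c-commands the reflexive within its binding domain — allowed (Principle A).
— Rahul: object of the clause headed by 'fired'; does not c-command the reflexive — cannot bind it (Principle A).

Omar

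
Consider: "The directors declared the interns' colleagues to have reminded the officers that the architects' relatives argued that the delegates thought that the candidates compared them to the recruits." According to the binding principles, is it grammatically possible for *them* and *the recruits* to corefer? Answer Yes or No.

*them* is a pronoun; Principle B requires it to be free in its binding domain — the clause headed by 'compared'.
— the recruits: second object of the clause headed by 'compared'; is c-commanded by the pronoun; coreference would bind this R-expression — blocked (Principle C).

No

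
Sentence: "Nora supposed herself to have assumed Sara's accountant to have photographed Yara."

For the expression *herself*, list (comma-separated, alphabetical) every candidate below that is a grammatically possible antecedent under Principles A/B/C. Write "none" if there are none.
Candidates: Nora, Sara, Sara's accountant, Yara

*herself* is a reflexive; Principle A requires it to be bound within its binding domain — the matrix clause.
— Nora: subject of the matrix clause; c-commands the reflexive within its binding domain — allowed (Principle A).
— Sara: possessor inside the subject DP of the clause headed by 'photographed'; does not c-command the reflexive — cannot bind it (Principle A).
— Sara's accountant: subject of the clause headed by 'photographed'; does not c-command the reflexive — cannot bind it (Principle A).
— Yara: object of the clause headed by 'photographed'; does not c-command the reflexive — cannot bind it (Principle A).

Nora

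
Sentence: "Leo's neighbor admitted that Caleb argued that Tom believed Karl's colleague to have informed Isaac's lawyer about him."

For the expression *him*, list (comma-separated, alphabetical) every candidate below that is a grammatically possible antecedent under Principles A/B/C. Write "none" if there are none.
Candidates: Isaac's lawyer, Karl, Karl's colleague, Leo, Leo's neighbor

*him* is a pronoun; Principle B requires it to be free in its binding domain — the clause headed by 'informed'.
— Isaac's lawyer: object of the clause headed by 'informed'; c-commands the pronoun within its binding domain — blocked (Principle B).
— Karl: possessor inside the subject DP of the clause headed by 'informed'; does not c-command the pronoun — Principle B does not apply; allowed.
— Karl's colleague: subject of the clause headed by 'informed'; c-commands the pronoun within its binding domain — blocked (Principle B).
— Leo: possessor inside the subject DP of the matrix clause; does not c-command the pronoun — Principle B does not apply; allowed.
— Leo's neighbor: subject of the matrix clause; c-commands the pronoun but lies outside its binding domain — allowed.

Karl, Leo, Leo's neighbor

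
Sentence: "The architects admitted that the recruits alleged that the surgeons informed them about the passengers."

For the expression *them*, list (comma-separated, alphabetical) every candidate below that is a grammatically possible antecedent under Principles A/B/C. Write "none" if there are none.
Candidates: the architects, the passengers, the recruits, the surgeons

*them* is a pronoun; Principle B requires it to be free in its binding domain — the clause headed by 'informed'.
— the architects: subject of the matrix clause; c-commands the pronoun but lies outside its binding domain — allowed.
— the passengers: second object of the clause headed by 'informed'; is c-commanded by the pronoun; coreference would bind this R-expression — blocked (Principle C).
— the recruits: subject of the clause headed by 'alleged'; c-commands the pronoun but lies outside its binding domain — allowed.
— the surgeons: subject of the clause headed by 'informed'; c-commands the pronoun within its binding domain — blocked (Principle B).

the architects, the recruits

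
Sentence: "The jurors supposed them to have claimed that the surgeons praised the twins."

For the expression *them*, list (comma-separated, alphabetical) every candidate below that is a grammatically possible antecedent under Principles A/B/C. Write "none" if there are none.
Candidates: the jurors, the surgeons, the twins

none

*them* is a pronoun; Principle B requires it to be free in its binding domain — the matrix clause.
— the jurors: subject of the matrix clause; c-commands the pronoun within its binding domain — blocked (Principle B).
— the surgeons: subject of the clause headed by 'praised'; is c-commanded by the pronoun; coreference would bind this R-expression — blocked (Principle C).
— the twins: object of the clause headed by 'praised'; is c-commanded by the pronoun; coreference would bind this R-expression — blocked (Principle C).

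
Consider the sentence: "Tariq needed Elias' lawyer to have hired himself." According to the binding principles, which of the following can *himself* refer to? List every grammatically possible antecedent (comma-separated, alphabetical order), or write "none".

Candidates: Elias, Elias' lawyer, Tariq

Elias' lawyer

*himself* is a reflexive; Principle A requires it to be bound within its binding domain — the clause headed by 'hired'.
— Elias: possessor inside the subject DP of the clause headed by 'hired'; does not c-command the reflexive — cannot bind it (Principle A).
— Elias' lawyer: subject of the clause headed by 'hired'; c-commands the reflexive within its binding domain — allowed (Principle A).
— Tariq: subject of the matrix clause; c-commands the reflexive but lies outside its binding domain — cannot bind it (Principle A).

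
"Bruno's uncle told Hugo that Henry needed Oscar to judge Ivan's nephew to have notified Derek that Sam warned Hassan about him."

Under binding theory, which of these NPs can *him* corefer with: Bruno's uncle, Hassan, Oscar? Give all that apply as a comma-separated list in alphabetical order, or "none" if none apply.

*him* is a pronoun; Principle B requires it to be free in its binding domain — the clause headed by 'warned'.
— Bruno's uncle: subject of the matrix clause; c-commands the pronoun but lies outside its binding domain — allowed.
— Hassan: object of the clause headed by 'warned'; c-commands the pronoun within its binding domain — blocked (Principle B).
— Oscar: subject of the clause headed by 'judge'; c-commands the pronoun but lies outside its binding domain — allowed.

Bruno's uncle, Oscar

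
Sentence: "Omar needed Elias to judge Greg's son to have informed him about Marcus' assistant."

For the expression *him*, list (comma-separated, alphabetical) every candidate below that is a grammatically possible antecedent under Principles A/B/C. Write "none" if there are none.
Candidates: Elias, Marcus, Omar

*him* is a pronoun; Principle B requires it to be free in its binding domain — the clause headed by 'informed'.
— Elias: subject of the clause headed by 'judge'; c-commands the pronoun but lies outside its binding domain — allowed.
— Marcus: possessor inside the second object DP of the clause headed by 'informed'; is c-commanded by the pronoun; coreference would bind this R-expression — blocked (Principle C).
— Omar: subject of the matrix clause; c-commands the pronoun but lies outside its binding domain — allowed.

Elias, Omar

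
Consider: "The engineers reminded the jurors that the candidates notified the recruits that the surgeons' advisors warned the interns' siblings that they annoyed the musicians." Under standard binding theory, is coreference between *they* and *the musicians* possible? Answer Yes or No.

*the musicians* is an R-expression; Principle C requires it to be free (not bound by any c-commanding expression).
— they: subject of the clause headed by 'annoyed'; the pronoun c-commands the R-expression — coreference blocked (Principle C).

No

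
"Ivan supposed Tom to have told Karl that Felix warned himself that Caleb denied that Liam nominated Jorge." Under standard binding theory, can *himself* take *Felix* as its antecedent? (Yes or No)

*himself* is a reflexive; Principle A requires it to be bound within its binding domain — the clause headed by 'warned'.
— Felix: subject of the clause headed by 'warned'; c-commands the reflexive within its binding domain — allowed (Principle A).

Yes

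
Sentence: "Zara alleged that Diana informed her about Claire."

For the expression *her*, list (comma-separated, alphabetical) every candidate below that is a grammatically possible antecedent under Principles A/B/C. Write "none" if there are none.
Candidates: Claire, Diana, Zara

Zara

*her* is a pronoun; Principle B requires it to be free in its binding domain — the clause headed by 'informed'.
— Claire: second object of the clause headed by 'informed'; is c-commanded by the pronoun; coreference would bind this R-expression — blocked (Principle C).
— Diana: subject of the clause headed by 'informed'; c-commands the pronoun within its binding domain — blocked (Principle B).
— Zara: subject of the matrix clause; c-commands the pronoun but lies outside its binding domain — allowed.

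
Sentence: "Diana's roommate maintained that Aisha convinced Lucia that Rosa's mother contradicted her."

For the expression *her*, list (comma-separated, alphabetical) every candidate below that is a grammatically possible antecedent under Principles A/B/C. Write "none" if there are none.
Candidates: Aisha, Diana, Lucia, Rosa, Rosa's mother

*her* is a pronoun; Principle B requires it to be free in its binding domain — the clause headed by 'contradicted'.
— Aisha: subject of the clause headed by 'convinced'; c-commands the pronoun but lies outside its binding domain — allowed.
— Diana: possessor inside the subject DP of the matrix clause; does not c-command the pronoun — Principle B does not apply; allowed.
— Lucia: object of the clause headed by 'convinced'; c-commands the pronoun but lies outside its binding domain — allowed.
— Rosa: possessor inside the subject DP of the clause headed by 'contradicted'; does not c-command the pronoun — Principle B does not apply; allowed.
— Rosa's mother: subject of the clause headed by 'contradicted'; c-commands the pronoun within its binding domain — blocked (Principle B).

Aisha, Diana, Lucia, Rosa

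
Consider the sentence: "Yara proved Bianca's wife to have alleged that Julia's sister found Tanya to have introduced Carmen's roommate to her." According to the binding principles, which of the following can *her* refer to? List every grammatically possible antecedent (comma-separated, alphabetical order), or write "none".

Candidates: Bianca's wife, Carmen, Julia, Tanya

Bianca's wife, Carmen, Julia

*her* is a pronoun; Principle B requires it to be free in its binding domain — the clause headed by 'introduced'.
— Bianca's wife: subject of the clause headed by 'alleged'; c-commands the pronoun but lies outside its binding domain — allowed.
— Carmen: possessor inside the object DP of the clause headed by 'introduced'; does not c-command the pronoun — Principle B does not apply; allowed.
— Julia: possessor inside the subject DP of the clause headed by 'found'; does not c-command the pronoun — Principle B does not apply; allowed.
— Tanya: subject of the clause headed by 'introduced'; c-commands the pronoun within its binding domain — blocked (Principle B).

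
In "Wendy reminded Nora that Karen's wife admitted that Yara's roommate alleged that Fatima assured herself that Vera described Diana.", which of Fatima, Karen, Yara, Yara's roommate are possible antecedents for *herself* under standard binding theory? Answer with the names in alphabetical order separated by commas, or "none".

*herself* is a reflexive; Principle A requires it to be bound within its binding domain — the clause headed by 'assured'.
— Fatima: subject of the clause headed by 'assured'; c-commands the reflexive within its binding domain — allowed (Principle A).
— Karen: possessor inside the subject DP of the clause headed by 'admitted'; does not c-command the reflexive — cannot bind it (Principle A).
— Yara: possessor inside the subject DP of the clause headed by 'alleged'; does not c-command the reflexive — cannot bind it (Principle A).
— Yara's roommate: subject of the clause headed by 'alleged'; c-commands the reflexive but lies outside its binding domain — cannot bind it (Principle A).

Fatima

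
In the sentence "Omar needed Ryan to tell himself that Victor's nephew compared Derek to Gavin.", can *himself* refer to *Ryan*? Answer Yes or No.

Yes

*himself* is a reflexive; Principle A requires it to be bound within its binding domain — the clause headed by 'tell'.
— Ryan: subject of the clause headed by 'tell'; c-commands the reflexive within its binding domain — allowed (Principle A).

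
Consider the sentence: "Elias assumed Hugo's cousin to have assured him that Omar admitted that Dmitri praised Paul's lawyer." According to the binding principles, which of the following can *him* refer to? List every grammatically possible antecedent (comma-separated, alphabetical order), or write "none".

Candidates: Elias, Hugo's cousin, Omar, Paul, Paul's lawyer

*him* is a pronoun; Principle B requires it to be free in its binding domain — the clause headed by 'assured'.
— Elias: subject of the matrix clause; c-commands the pronoun but lies outside its binding domain — allowed.
— Hugo's cousin: subject of the clause headed by 'assured'; c-commands the pronoun within its binding domain — blocked (Principle B).
— Omar: subject of the clause headed by 'admitted'; is c-commanded by the pronoun; coreference would bind this R-expression — blocked (Principle C).
— Paul: possessor inside the object DP of the clause headed by 'praised'; is c-commanded by the pronoun; coreference would bind this R-expression — blocked (Principle C).
— Paul's lawyer: object of the clause headed by 'praised'; is c-commanded by the pronoun; coreference would bind this R-expression — blocked (Principle C).

Elias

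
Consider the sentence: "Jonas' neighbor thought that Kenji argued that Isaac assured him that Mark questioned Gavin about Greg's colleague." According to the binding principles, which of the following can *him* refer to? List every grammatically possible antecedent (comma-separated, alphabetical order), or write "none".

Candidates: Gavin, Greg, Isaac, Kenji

Kenji

*him* is a pronoun; Principle B requires it to be free in its binding domain — the clause headed by 'assured'.
— Gavin: object of the clause headed by 'questioned'; is c-commanded by the pronoun; coreference would bind this R-expression — blocked (Principle C).
— Greg: possessor inside the second object DP of the clause headed by 'questioned'; is c-commanded by the pronoun; coreference would bind this R-expression — blocked (Principle C).
— Isaac: subject of the clause headed by 'assured'; c-commands the pronoun within its binding domain — blocked (Principle B).
— Kenji: subject of the clause headed by 'argued'; c-commands the pronoun but lies outside its binding domain — allowed.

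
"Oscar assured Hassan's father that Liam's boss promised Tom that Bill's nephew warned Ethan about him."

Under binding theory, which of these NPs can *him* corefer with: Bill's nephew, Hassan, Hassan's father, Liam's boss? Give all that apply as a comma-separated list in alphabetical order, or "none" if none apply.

Hassan, Hassan's father, Liam's boss

*him* is a pronoun; Principle B requires it to be free in its binding domain — the clause headed by 'warned'.
— Bill's nephew: subject of the clause headed by 'warned'; c-commands the pronoun within its binding domain — blocked (Principle B).
— Hassan: possessor inside the object DP of the matrix clause; does not c-command the pronoun — Principle B does not apply; allowed.
— Hassan's father: object of the matrix clause; c-commands the pronoun but lies outside its binding domain — allowed.
— Liam's boss: subject of the clause headed by 'promised'; c-commands the pronoun but lies outside its binding domain — allowed.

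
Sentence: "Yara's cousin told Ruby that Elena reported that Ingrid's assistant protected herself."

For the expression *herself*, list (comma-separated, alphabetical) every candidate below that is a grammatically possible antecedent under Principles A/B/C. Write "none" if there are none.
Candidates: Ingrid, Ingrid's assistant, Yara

*herself* is a reflexive; Principle A requires it to be bound within its binding domain — the clause headed by 'protected'.
— Ingrid: possessor inside the subject DP of the clause headed by 'protected'; does not c-command the reflexive — cannot bind it (Principle A).
— Ingrid's assistant: subject of the clause headed by 'protected'; c-commands the reflexive within its binding domain — allowed (Principle A).
— Yara: possessor inside the subject DP of the matrix clause; does not c-command the reflexive — cannot bind it (Principle A).

Ingrid's assistant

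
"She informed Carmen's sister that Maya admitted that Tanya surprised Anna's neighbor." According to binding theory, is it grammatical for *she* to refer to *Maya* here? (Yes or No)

No

*Maya* is an R-expression; Principle C requires it to be free (not bound by any c-commanding expression).
— she: subject of the matrix clause; the pronoun c-commands the R-expression — coreference blocked (Principle C).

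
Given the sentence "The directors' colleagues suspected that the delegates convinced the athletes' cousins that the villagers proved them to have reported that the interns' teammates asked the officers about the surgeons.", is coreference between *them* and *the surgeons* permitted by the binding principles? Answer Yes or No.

*them* is a pronoun; Principle B requires it to be free in its binding domain — the clause headed by 'proved'.
— the surgeons: second object of the clause headed by 'asked'; is c-commanded by the pronoun; coreference would bind this R-expression — blocked (Principle C).

No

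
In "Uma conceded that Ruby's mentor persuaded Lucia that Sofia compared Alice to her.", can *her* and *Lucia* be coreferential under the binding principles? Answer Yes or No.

Yes

*Lucia* is an R-expression; Principle C requires it to be free (not bound by any c-commanding expression).
— her: second object of the clause headed by 'compared'; the pronoun does not c-command the R-expression — coreference allowed.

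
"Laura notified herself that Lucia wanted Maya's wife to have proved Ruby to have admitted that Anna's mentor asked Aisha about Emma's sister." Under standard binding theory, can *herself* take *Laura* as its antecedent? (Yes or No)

*herself* is a reflexive; Principle A requires it to be bound within its binding domain — the matrix clause.
— Laura: subject of the matrix clause; c-commands the reflexive within its binding domain — allowed (Principle A).

Yes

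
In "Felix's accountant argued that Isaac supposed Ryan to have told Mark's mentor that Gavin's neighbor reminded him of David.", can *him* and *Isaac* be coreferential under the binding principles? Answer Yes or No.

*Isaac* is an R-expression; Principle C requires it to be free (not bound by any c-commanding expression).
— him: object of the clause headed by 'reminded'; the pronoun does not c-command the R-expression — coreference allowed.

Yes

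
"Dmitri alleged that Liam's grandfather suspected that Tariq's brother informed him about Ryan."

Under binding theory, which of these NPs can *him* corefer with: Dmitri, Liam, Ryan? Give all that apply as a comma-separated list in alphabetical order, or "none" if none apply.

Dmitri, Liam

*him* is a pronoun; Principle B requires it to be free in its binding domain — the clause headed by 'informed'.
— Dmitri: subject of the matrix clause; c-commands the pronoun but lies outside its binding domain — allowed.
— Liam: possessor inside the subject DP of the clause headed by 'suspected'; does not c-command the pronoun — Principle B does not apply; allowed.
— Ryan: second object of the clause headed by 'informed'; is c-commanded by the pronoun; coreference would bind this R-expression — blocked (Principle C).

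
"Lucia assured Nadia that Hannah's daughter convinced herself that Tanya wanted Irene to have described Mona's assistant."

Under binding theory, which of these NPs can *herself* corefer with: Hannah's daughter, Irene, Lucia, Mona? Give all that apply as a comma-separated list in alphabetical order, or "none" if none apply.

*herself* is a reflexive; Principle A requires it to be bound within its binding domain — the clause headed by 'convinced'.
— Hannah's daughter: subject of the clause headed by 'convinced'; c-commands the reflexive within its binding domain — allowed (Principle A).
— Irene: subject of the clause headed by 'described'; does not c-command the reflexive — cannot bind it (Principle A).
— Lucia: subject of the matrix clause; c-commands the reflexive but lies outside its binding domain — cannot bind it (Principle A).
— Mona: possessor inside the object DP of the clause headed by 'described'; does not c-command the reflexive — cannot bind it (Principle A).

Hannah's daughter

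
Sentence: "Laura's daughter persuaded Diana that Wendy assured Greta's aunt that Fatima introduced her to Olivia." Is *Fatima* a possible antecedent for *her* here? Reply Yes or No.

No

*her* is a pronoun; Principle B requires it to be free in its binding domain — the clause headed by 'introduced'.
— Fatima: subject of the clause headed by 'introduced'; c-commands the pronoun within its binding domain — blocked (Principle B).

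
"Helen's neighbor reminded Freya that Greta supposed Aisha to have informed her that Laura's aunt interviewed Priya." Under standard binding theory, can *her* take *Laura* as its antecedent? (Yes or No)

*her* is a pronoun; Principle B requires it to be free in its binding domain — the clause headed by 'informed'.
— Laura: possessor inside the subject DP of the clause headed by 'interviewed'; is c-commanded by the pronoun; coreference would bind this R-expression — blocked (Principle C).

No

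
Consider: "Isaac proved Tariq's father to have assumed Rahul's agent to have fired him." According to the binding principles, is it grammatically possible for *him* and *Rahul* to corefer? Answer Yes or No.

*him* is a pronoun; Principle B requires it to be free in its binding domain — the clause headed by 'fired'.
— Rahul: possessor inside the subject DP of the clause headed by 'fired'; does not c-command the pronoun — Principle B does not apply; allowed.

Yes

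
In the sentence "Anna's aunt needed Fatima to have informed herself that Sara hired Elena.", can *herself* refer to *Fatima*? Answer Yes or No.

Yes

*herself* is a reflexive; Principle A requires it to be bound within its binding domain — the clause headed by 'informed'.
— Fatima: subject of the clause headed by 'informed'; c-commands the reflexive within its binding domain — allowed (Principle A).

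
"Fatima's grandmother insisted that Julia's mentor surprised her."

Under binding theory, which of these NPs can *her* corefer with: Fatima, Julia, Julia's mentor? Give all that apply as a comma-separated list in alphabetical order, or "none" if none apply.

*her* is a pronoun; Principle B requires it to be free in its binding domain — the clause headed by 'surprised'.
— Fatima: possessor inside the subject DP of the matrix clause; does not c-command the pronoun — Principle B does not apply; allowed.
— Julia: possessor inside the subject DP of the clause headed by 'surprised'; does not c-command the pronoun — Principle B does not apply; allowed.
— Julia's mentor: subject of the clause headed by 'surprised'; c-commands the pronoun within its binding domain — blocked (Principle B).

Fatima, Julia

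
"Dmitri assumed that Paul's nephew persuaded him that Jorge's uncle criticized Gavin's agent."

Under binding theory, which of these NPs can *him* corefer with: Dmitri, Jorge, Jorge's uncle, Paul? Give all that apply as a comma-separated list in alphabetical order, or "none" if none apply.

*him* is a pronoun; Principle B requires it to be free in its binding domain — the clause headed by 'persuaded'.
— Dmitri: subject of the matrix clause; c-commands the pronoun but lies outside its binding domain — allowed.
— Jorge: possessor inside the subject DP of the clause headed by 'criticized'; is c-commanded by the pronoun; coreference would bind this R-expression — blocked (Principle C).
— Jorge's uncle: subject of the clause headed by 'criticized'; is c-commanded by the pronoun; coreference would bind this R-expression — blocked (Principle C).
— Paul: possessor inside the subject DP of the clause headed by 'persuaded'; does not c-command the pronoun — Principle B does not apply; allowed.

Dmitri, Paul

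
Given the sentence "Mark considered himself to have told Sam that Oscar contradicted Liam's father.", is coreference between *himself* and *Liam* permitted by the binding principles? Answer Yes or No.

*himself* is a reflexive; Principle A requires it to be bound within its binding domain — the matrix clause.
— Liam: possessor inside the object DP of the clause headed by 'contradicted'; does not c-command the reflexive — cannot bind it (Principle A).

No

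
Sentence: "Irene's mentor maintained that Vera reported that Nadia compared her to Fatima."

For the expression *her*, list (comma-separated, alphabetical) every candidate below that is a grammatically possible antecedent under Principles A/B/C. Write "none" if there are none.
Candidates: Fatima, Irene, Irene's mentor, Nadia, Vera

*her* is a pronoun; Principle B requires it to be free in its binding domain — the clause headed by 'compared'.
— Fatima: second object of the clause headed by 'compared'; is c-commanded by the pronoun; coreference would bind this R-expression — blocked (Principle C).
— Irene: possessor inside the subject DP of the matrix clause; does not c-command the pronoun — Principle B does not apply; allowed.
— Irene's mentor: subject of the matrix clause; c-commands the pronoun but lies outside its binding domain — allowed.
— Nadia: subject of the clause headed by 'compared'; c-commands the pronoun within its binding domain — blocked (Principle B).
— Vera: subject of the clause headed by 'reported'; c-commands the pronoun but lies outside its binding domain — allowed.

Irene, Irene's mentor, Vera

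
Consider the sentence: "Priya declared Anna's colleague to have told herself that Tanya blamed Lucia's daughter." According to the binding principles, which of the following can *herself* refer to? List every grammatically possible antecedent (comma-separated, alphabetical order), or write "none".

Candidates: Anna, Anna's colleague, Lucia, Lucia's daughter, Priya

Anna's colleague

*herself* is a reflexive; Principle A requires it to be bound within its binding domain — the clause headed by 'told'.
— Anna: possessor inside the subject DP of the clause headed by 'told'; does not c-command the reflexive — cannot bind it (Principle A).
— Anna's colleague: subject of the clause headed by 'told'; c-commands the reflexive within its binding domain — allowed (Principle A).
— Lucia: possessor inside the object DP of the clause headed by 'blamed'; does not c-command the reflexive — cannot bind it (Principle A).
— Lucia's daughter: object of the clause headed by 'blamed'; does not c-command the reflexive — cannot bind it (Principle A).
— Priya: subject of the matrix clause; c-commands the reflexive but lies outside its binding domain — cannot bind it (Principle A).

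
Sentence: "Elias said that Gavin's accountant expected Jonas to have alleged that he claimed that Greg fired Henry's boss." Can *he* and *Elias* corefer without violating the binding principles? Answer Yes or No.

*Elias* is an R-expression; Principle C requires it to be free (not bound by any c-commanding expression).
— he: subject of the clause headed by 'claimed'; the pronoun does not c-command the R-expression — coreference allowed.

Yes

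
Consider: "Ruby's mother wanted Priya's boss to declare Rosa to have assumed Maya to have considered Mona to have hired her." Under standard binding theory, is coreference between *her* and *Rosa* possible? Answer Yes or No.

Yes

*Rosa* is an R-expression; Principle C requires it to be free (not bound by any c-commanding expression).
— her: object of the clause headed by 'hired'; the pronoun does not c-command the R-expression — coreference allowed.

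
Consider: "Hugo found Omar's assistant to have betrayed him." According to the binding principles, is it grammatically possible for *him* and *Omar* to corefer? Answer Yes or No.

Yes

*him* is a pronoun; Principle B requires it to be free in its binding domain — the clause headed by 'betrayed'.
— Omar: possessor inside the subject DP of the clause headed by 'betrayed'; does not c-command the pronoun — Principle B does not apply; allowed.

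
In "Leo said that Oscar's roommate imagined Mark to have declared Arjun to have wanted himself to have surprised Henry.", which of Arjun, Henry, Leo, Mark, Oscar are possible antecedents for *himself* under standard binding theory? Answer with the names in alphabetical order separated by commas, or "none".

*himself* is a reflexive; Principle A requires it to be bound within its binding domain — the clause headed by 'wanted'.
— Arjun: subject of the clause headed by 'wanted'; c-commands the reflexive within its binding domain — allowed (Principle A).
— Henry: object of the clause headed by 'surprised'; does not c-command the reflexive — cannot bind it (Principle A).
— Leo: subject of the matrix clause; c-commands the reflexive but lies outside its binding domain — cannot bind it (Principle A).
— Mark: subject of the clause headed by 'declared'; c-commands the reflexive but lies outside its binding domain — cannot bind it (Principle A).
— Oscar: possessor inside the subject DP of the clause headed by 'imagined'; does not c-command the reflexive — cannot bind it (Principle A).

Arjun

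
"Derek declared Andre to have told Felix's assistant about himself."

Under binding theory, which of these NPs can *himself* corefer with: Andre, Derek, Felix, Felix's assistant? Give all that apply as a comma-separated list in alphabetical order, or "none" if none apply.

*himself* is a reflexive; Principle A requires it to be bound within its binding domain — the clause headed by 'told'.
— Andre: subject of the clause headed by 'told'; c-commands the reflexive within its binding domain — allowed (Principle A).
— Derek: subject of the matrix clause; c-commands the reflexive but lies outside its binding domain — cannot bind it (Principle A).
— Felix: possessor inside the object DP of the clause headed by 'told'; does not c-command the reflexive — cannot bind it (Principle A).
— Felix's assistant: object of the clause headed by 'told'; c-commands the reflexive within its binding domain — allowed (Principle A).

Andre, Felix's assistant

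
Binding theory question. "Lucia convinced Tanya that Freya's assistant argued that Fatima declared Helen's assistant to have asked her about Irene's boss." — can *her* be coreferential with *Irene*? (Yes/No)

No

*her* is a pronoun; Principle B requires it to be free in its binding domain — the clause headed by 'asked'.
— Irene: possessor inside the second object DP of the clause headed by 'asked'; is c-commanded by the pronoun; coreference would bind this R-expression — blocked (Principle C).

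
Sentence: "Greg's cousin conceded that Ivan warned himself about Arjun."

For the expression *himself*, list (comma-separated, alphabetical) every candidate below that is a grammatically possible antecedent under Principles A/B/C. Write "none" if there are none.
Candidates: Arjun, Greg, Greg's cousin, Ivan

*himself* is a reflexive; Principle A requires it to be bound within its binding domain — the clause headed by 'warned'.
— Arjun: second object of the clause headed by 'warned'; does not c-command the reflexive — cannot bind it (Principle A).
— Greg: possessor inside the subject DP of the matrix clause; does not c-command the reflexive — cannot bind it (Principle A).
— Greg's cousin: subject of the matrix clause; c-commands the reflexive but lies outside its binding domain — cannot bind it (Principle A).
— Ivan: subject of the clause headed by 'warned'; c-commands the reflexive within its binding domain — allowed (Principle A).

Ivan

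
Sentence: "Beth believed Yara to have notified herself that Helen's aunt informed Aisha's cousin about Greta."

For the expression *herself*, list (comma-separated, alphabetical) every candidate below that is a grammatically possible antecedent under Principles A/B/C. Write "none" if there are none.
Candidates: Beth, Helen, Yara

*herself* is a reflexive; Principle A requires it to be bound within its binding domain — the clause headed by 'notified'.
— Beth: subject of the matrix clause; c-commands the reflexive but lies outside its binding domain — cannot bind it (Principle A).
— Helen: possessor inside the subject DP of the clause headed by 'informed'; does not c-command the reflexive — cannot bind it (Principle A).
— Yara: subject of the clause headed by 'notified'; c-commands the reflexive within its binding domain — allowed (Principle A).

Yara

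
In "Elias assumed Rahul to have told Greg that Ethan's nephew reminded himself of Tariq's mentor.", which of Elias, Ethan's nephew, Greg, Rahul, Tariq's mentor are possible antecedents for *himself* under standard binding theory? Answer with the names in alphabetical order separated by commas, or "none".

*himself* is a reflexive; Principle A requires it to be bound within its binding domain — the clause headed by 'reminded'.
— Elias: subject of the matrix clause; c-commands the reflexive but lies outside its binding domain — cannot bind it (Principle A).
— Ethan's nephew: subject of the clause headed by 'reminded'; c-commands the reflexive within its binding domain — allowed (Principle A).
— Greg: object of the clause headed by 'told'; c-commands the reflexive but lies outside its binding domain — cannot bind it (Principle A).
— Rahul: subject of the clause headed by 'told'; c-commands the reflexive but lies outside its binding domain — cannot bind it (Principle A).
— Tariq's mentor: second object of the clause headed by 'reminded'; does not c-command the reflexive — cannot bind it (Principle A).

Ethan's nephew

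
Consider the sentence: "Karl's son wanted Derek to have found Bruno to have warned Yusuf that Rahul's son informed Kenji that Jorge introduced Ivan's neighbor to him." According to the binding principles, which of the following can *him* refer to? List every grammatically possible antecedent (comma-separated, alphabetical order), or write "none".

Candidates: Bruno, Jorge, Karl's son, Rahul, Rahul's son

*him* is a pronoun; Principle B requires it to be free in its binding domain — the clause headed by 'introduced'.
— Bruno: subject of the clause headed by 'warned'; c-commands the pronoun but lies outside its binding domain — allowed.
— Jorge: subject of the clause headed by 'introduced'; c-commands the pronoun within its binding domain — blocked (Principle B).
— Karl's son: subject of the matrix clause; c-commands the pronoun but lies outside its binding domain — allowed.
— Rahul: possessor inside the subject DP of the clause headed by 'informed'; does not c-command the pronoun — Principle B does not apply; allowed.
— Rahul's son: subject of the clause headed by 'informed'; c-commands the pronoun but lies outside its binding domain — allowed.

Bruno, Karl's son, Rahul, Rahul's son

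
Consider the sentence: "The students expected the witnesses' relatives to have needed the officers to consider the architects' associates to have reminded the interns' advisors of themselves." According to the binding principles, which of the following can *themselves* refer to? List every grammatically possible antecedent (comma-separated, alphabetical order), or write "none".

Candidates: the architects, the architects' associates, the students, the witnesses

*themselves* is a reflexive; Principle A requires it to be bound within its binding domain — the clause headed by 'reminded'.
— the architects: possessor inside the subject DP of the clause headed by 'reminded'; does not c-command the reflexive — cannot bind it (Principle A).
— the architects' associates: subject of the clause headed by 'reminded'; c-commands the reflexive within its binding domain — allowed (Principle A).
— the students: subject of the matrix clause; c-commands the reflexive but lies outside its binding domain — cannot bind it (Principle A).
— the witnesses: possessor inside the subject DP of the clause headed by 'needed'; does not c-command the reflexive — cannot bind it (Principle A).

the architects' associates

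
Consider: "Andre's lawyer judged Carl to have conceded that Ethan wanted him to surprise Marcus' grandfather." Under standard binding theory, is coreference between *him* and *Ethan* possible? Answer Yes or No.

No

*Ethan* is an R-expression; Principle C requires it to be free (not bound by any c-commanding expression).
— him: subject of the clause headed by 'surprise'; the R-expression locally c-commands the pronoun — coreference blocked (Principle B on the pronoun).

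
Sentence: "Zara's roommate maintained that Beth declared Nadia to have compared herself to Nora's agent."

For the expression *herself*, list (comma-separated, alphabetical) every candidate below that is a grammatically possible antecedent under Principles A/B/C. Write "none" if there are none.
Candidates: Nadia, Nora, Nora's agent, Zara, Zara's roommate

Nadia

*herself* is a reflexive; Principle A requires it to be bound within its binding domain — the clause headed by 'compared'.
— Nadia: subject of the clause headed by 'compared'; c-commands the reflexive within its binding domain — allowed (Principle A).
— Nora: possessor inside the second object DP of the clause headed by 'compared'; does not c-command the reflexive — cannot bind it (Principle A).
— Nora's agent: second object of the clause headed by 'compared'; does not c-command the reflexive — cannot bind it (Principle A).
— Zara: possessor inside the subject DP of the matrix clause; does not c-command the reflexive — cannot bind it (Principle A).
— Zara's roommate: subject of the matrix clause; c-commands the reflexive but lies outside its binding domain — cannot bind it (Principle A).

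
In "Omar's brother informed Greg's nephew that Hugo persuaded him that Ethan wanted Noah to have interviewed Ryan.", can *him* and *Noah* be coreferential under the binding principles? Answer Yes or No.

*Noah* is an R-expression; Principle C requires it to be free (not bound by any c-commanding expression).
— him: object of the clause headed by 'persuaded'; the pronoun c-commands the R-expression — coreference blocked (Principle C).

No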